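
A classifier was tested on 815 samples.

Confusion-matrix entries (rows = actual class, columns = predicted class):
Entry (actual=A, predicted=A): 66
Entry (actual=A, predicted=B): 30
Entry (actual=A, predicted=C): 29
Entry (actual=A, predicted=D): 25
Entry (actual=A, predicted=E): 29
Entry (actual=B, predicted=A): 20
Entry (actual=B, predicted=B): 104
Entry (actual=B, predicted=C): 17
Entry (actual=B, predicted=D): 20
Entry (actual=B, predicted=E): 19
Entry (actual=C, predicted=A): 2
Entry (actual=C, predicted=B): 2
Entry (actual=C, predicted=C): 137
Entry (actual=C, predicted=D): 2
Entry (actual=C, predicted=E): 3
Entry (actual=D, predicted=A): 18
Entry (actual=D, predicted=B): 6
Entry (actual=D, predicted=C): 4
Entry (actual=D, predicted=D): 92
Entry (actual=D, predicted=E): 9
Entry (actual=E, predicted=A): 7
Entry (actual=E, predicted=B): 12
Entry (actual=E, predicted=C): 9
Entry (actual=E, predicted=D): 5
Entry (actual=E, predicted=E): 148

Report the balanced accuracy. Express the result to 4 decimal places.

Balanced accuracy = mean of per-class recall.
  A: recall = 66/179 = 0.36872
  B: recall = 104/180 = 0.57778
  C: recall = 137/146 = 0.93836
  D: recall = 92/129 = 0.71318
  E: recall = 148/181 = 0.81768
Mean = (0.36872 + 0.57778 + 0.93836 + 0.71318 + 0.81768) / 5 = 0.6831

0.6831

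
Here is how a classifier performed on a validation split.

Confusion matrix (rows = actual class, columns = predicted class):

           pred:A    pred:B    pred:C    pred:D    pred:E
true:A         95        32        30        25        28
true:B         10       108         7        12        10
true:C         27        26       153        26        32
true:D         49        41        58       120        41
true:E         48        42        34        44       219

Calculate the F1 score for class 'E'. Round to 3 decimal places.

Treat 'E' as positive and all other classes as negative.
F1 score = 2·TP/(2·TP+FP+FN).
E: TP=219, FP=28+10+32+41=111, FN=48+42+34+44=168 → 438/717 = 0.6109

0.611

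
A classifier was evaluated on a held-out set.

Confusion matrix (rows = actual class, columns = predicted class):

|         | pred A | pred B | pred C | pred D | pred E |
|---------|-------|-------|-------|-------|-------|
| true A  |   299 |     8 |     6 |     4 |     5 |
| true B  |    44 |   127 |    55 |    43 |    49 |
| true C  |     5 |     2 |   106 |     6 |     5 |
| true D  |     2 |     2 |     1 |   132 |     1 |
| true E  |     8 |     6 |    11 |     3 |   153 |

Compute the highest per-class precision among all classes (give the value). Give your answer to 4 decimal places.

Per-class precision (TP/(TP+FP)):
  A: TP=299, FP=44+5+2+8=59 → 299/358 = 0.83520
  B: TP=127, FP=8+2+2+6=18 → 127/145 = 0.87586
  C: TP=106, FP=6+55+1+11=73 → 106/179 = 0.59218
  D: TP=132, FP=4+43+6+3=56 → 132/188 = 0.70213
  E: TP=153, FP=5+49+5+1=60 → 153/213 = 0.71831
Highest is class 'B' with precision = 0.8759.

0.8759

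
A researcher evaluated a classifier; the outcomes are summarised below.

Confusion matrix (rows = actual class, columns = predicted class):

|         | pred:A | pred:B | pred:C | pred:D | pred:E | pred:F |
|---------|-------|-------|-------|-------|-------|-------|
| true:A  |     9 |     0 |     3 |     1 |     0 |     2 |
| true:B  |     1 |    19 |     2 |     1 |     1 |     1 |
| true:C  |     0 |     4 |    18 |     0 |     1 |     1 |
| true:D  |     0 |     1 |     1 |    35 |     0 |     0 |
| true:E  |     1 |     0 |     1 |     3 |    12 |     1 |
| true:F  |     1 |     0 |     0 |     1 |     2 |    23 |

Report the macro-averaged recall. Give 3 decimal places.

Per-class recall (TP/(TP+FN)):
  A: TP=9, FN=0+3+1+0+2=6 → 9/15 = 0.6000
  B: TP=19, FN=1+2+1+1+1=6 → 19/25 = 0.7600
  C: TP=18, FN=0+4+0+1+1=6 → 18/24 = 0.7500
  D: TP=35, FN=0+1+1+0+0=2 → 35/37 = 0.9459
  E: TP=12, FN=1+0+1+3+1=6 → 12/18 = 0.6667
  F: TP=23, FN=1+0+0+1+2=4 → 23/27 = 0.8519
Macro-recall = mean = (0.6000 + 0.7600 + 0.7500 + 0.9459 + 0.6667 + 0.8519) / 6 = 0.762

0.762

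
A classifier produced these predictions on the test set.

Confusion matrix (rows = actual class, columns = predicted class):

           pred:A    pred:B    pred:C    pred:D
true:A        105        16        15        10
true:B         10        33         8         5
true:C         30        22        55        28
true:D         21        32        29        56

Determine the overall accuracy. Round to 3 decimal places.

Accuracy = trace / total = (105+33+55+56=249) / 475 = 249/475 = 0.524

0.524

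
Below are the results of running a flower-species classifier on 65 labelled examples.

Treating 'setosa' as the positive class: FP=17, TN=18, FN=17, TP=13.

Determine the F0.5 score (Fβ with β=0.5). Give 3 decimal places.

0.433

Fβ = (1+β²)·TP / ((1+β²)·TP + β²·FN + FP), with β²=1/4
= 1.25·13 / (1.25·13 + 0.25·17 + 17) = 0.433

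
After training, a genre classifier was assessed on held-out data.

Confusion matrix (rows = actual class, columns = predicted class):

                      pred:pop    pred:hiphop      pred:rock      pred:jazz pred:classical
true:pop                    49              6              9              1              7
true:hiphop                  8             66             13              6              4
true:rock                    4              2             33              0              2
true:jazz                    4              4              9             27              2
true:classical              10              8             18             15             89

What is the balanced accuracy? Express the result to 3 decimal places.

0.678

Balanced accuracy = mean of per-class recall.
  pop: recall = 49/72 = 0.6806
  hiphop: recall = 66/97 = 0.6804
  rock: recall = 33/41 = 0.8049
  jazz: recall = 27/46 = 0.5870
  classical: recall = 89/140 = 0.6357
Mean = (0.6806 + 0.6804 + 0.8049 + 0.5870 + 0.6357) / 5 = 0.678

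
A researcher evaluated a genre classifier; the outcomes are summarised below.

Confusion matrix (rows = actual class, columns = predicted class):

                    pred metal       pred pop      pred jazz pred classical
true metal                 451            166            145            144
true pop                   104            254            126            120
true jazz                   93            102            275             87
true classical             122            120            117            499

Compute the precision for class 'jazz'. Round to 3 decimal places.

One-vs-rest for 'jazz': TP = diagonal; FP = other classes predicted 'jazz'; FN = 'jazz' predicted as other.
precision = TP/(TP+FP).
jazz: TP=275, FP=145+126+117=388 → 275/663 = 0.4148

0.415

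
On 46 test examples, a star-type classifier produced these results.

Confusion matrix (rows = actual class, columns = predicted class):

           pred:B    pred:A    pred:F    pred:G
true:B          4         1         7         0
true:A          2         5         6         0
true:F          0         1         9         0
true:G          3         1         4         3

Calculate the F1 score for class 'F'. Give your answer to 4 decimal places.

0.5000

F1 score = 2·TP/(2·TP+FP+FN).
F: TP=9, FP=7+6+4=17, FN=0+1+0=1 → 18/36 = 0.50000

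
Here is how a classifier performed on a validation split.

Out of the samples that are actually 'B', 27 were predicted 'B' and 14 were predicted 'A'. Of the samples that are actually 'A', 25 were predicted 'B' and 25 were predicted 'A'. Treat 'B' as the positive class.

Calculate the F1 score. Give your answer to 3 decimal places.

Precision = TP/(TP+FP) = 27/52 = 0.5192
Recall = TP/(TP+FN) = 27/41 = 0.6585
F1 = 2·TP/(2·TP+FP+FN) = 54/93 = 0.581

0.581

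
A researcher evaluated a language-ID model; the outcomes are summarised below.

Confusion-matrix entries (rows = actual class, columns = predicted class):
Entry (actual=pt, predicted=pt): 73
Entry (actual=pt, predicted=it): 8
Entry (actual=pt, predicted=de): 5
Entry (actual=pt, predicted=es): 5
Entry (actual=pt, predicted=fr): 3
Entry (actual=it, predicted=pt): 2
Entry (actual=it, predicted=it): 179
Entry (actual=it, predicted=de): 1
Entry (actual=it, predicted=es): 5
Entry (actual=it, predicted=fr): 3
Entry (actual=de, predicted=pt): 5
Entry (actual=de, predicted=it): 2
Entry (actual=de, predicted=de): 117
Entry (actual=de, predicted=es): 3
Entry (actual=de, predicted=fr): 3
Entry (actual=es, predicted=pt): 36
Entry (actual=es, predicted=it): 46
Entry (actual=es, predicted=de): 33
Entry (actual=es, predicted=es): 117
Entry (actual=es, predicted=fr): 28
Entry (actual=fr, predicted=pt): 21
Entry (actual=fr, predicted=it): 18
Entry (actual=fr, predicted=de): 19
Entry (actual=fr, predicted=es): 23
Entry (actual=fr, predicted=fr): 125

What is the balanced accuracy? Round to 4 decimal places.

0.7351

Balanced accuracy = mean of per-class recall.
  pt: recall = 73/94 = 0.77660
  it: recall = 179/190 = 0.94211
  de: recall = 117/130 = 0.90000
  es: recall = 117/260 = 0.45000
  fr: recall = 125/206 = 0.60680
Mean = (0.77660 + 0.94211 + 0.90000 + 0.45000 + 0.60680) / 5 = 0.7351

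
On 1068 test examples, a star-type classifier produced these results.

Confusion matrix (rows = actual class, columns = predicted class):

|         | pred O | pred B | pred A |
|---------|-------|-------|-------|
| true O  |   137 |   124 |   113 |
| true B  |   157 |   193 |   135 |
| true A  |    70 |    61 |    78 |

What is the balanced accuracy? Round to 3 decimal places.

0.379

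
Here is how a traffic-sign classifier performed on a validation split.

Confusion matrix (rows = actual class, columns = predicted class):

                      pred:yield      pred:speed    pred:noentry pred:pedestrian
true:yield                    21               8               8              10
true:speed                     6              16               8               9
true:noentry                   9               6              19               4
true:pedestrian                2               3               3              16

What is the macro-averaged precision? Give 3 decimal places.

0.487

Per-class precision (TP/(TP+FP)):
  yield: TP=21, FP=6+9+2=17 → 21/38 = 0.5526
  speed: TP=16, FP=8+6+3=17 → 16/33 = 0.4848
  noentry: TP=19, FP=8+8+3=19 → 19/38 = 0.5000
  pedestrian: TP=16, FP=10+9+4=23 → 16/39 = 0.4103
Macro-precision = mean = (0.5526 + 0.4848 + 0.5000 + 0.4103) / 4 = 0.487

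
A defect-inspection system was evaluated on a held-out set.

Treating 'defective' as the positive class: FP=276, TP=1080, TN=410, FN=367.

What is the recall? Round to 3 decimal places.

0.746

Recall = TP/(TP+FN) = 1080/(1080+367) = 1080/1447 = 0.746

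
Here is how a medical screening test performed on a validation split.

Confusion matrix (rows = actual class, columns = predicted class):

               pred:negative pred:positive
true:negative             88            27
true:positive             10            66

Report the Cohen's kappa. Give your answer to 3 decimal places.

0.610

Observed agreement pₒ = trace/N = 154/191 = 0.8063
Expected agreement pₑ = Σ (rowᵢ·colᵢ)/N² = (115·98 + 76·93)/191² = 0.5027
κ = (pₒ − pₑ)/(1 − pₑ) = (0.8063 − 0.5027)/(1 − 0.5027) = 0.610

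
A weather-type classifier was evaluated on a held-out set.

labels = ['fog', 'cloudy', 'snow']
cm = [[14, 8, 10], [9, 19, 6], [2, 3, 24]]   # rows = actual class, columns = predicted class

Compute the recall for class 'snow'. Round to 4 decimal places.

0.8276

Treat 'snow' as positive and all other classes as negative.
recall = TP/(TP+FN).
snow: TP=24, FN=2+3=5 → 24/29 = 0.82759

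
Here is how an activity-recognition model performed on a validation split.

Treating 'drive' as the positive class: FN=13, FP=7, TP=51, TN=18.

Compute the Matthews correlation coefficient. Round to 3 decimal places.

0.488

MCC = (TP·TN − FP·FN) / √((TP+FP)(TP+FN)(TN+FP)(TN+FN))
Numerator = 51·18 − 7·13 = 827
Denominator = √(58·64·25·31) = √2876800 = 1696.1132
MCC = 827 / 1696.1132 = 0.488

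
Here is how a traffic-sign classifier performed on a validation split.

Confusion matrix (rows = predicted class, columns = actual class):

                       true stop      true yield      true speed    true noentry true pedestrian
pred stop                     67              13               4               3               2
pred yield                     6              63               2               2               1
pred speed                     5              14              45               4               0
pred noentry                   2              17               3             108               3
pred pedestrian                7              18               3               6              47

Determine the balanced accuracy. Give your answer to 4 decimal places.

0.7657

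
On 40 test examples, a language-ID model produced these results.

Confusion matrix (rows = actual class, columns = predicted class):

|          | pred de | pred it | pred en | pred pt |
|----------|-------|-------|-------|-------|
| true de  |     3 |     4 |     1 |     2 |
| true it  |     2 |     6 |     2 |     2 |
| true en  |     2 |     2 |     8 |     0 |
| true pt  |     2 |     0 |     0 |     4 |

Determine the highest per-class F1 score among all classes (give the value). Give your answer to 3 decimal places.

0.696

Per-class F1 score (2·TP/(2·TP+FP+FN)):
  de: TP=3, FP=2+2+2=6, FN=4+1+2=7 → 6/19 = 0.3158
  it: TP=6, FP=4+2+0=6, FN=2+2+2=6 → 12/24 = 0.5000
  en: TP=8, FP=1+2+0=3, FN=2+2+0=4 → 16/23 = 0.6957
  pt: TP=4, FP=2+2+0=4, FN=2+0+0=2 → 8/14 = 0.5714
Highest is class 'en' with F1 score = 0.696.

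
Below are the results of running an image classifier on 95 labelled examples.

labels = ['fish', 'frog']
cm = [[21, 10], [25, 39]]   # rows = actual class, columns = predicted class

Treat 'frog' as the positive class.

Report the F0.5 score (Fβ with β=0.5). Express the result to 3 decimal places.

0.750

Fβ = (1+β²)·TP / ((1+β²)·TP + β²·FN + FP), with β²=1/4
= 1.25·39 / (1.25·39 + 0.25·25 + 10) = 0.750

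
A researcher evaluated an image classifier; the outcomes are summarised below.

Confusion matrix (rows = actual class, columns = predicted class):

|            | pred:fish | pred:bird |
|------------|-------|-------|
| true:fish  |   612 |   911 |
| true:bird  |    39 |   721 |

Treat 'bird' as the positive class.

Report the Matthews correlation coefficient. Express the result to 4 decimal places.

0.3659

MCC = (TP·TN − FP·FN) / √((TP+FP)(TP+FN)(TN+FP)(TN+FN))
Numerator = 721·612 − 911·39 = 405723
Denominator = √(1632·760·1523·651) = √1229743791360 = 1108938.1368
MCC = 405723 / 1108938.1368 = 0.3659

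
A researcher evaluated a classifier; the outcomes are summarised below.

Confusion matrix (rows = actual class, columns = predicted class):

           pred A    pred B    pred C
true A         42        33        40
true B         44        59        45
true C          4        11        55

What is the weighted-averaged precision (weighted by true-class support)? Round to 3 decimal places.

Per-class precision (TP/(TP+FP)):
  A: TP=42, FP=44+4=48 → 42/90 = 0.4667
  B: TP=59, FP=33+11=44 → 59/103 = 0.5728
  C: TP=55, FP=40+45=85 → 55/140 = 0.3929
Weighted-precision = Σ (supportᵢ/N)·precisionᵢ with N=333: (115/333)·0.4667 + (148/333)·0.5728 + (70/333)·0.3929 = 0.498

0.498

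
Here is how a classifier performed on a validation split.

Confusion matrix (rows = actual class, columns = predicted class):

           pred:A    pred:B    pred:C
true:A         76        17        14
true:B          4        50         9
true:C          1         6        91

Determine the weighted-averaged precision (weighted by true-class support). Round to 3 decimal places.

0.828

Per-class precision (TP/(TP+FP)):
  A: TP=76, FP=4+1=5 → 76/81 = 0.9383
  B: TP=50, FP=17+6=23 → 50/73 = 0.6849
  C: TP=91, FP=14+9=23 → 91/114 = 0.7982
Weighted-precision = Σ (supportᵢ/N)·precisionᵢ with N=268: (107/268)·0.9383 + (63/268)·0.6849 + (98/268)·0.7982 = 0.828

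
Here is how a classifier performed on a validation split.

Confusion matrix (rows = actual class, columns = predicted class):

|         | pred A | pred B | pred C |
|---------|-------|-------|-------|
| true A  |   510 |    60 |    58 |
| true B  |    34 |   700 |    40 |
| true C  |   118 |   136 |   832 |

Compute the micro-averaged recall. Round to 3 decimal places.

0.821

Micro-averaging pools counts across classes: ΣTP=2042, ΣFP=446, ΣFN=446.
Micro-recall = TP/(TP+FN) on pooled counts = 0.821 (equals overall accuracy in single-label multiclass).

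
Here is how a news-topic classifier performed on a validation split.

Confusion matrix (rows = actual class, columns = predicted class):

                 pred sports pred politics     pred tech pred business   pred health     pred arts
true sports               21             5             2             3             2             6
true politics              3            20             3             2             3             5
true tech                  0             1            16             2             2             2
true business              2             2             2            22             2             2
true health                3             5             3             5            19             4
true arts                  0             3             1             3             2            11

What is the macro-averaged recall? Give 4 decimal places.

0.5857

Per-class recall (TP/(TP+FN)):
  sports: TP=21, FN=5+2+3+2+6=18 → 21/39 = 0.53846
  politics: TP=20, FN=3+3+2+3+5=16 → 20/36 = 0.55556
  tech: TP=16, FN=0+1+2+2+2=7 → 16/23 = 0.69565
  business: TP=22, FN=2+2+2+2+2=10 → 22/32 = 0.68750
  health: TP=19, FN=3+5+3+5+4=20 → 19/39 = 0.48718
  arts: TP=11, FN=0+3+1+3+2=9 → 11/20 = 0.55000
Macro-recall = mean = (0.53846 + 0.55556 + 0.69565 + 0.68750 + 0.48718 + 0.55000) / 6 = 0.5857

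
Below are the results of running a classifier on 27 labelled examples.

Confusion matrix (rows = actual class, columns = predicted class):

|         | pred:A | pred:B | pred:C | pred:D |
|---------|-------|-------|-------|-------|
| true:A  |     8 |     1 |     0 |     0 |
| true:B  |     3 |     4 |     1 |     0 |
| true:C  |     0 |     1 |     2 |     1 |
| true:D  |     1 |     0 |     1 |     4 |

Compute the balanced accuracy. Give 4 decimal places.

Balanced accuracy = mean of per-class recall.
  A: recall = 8/9 = 0.88889
  B: recall = 4/8 = 0.50000
  C: recall = 2/4 = 0.50000
  D: recall = 4/6 = 0.66667
Mean = (0.88889 + 0.50000 + 0.50000 + 0.66667) / 4 = 0.6389

0.6389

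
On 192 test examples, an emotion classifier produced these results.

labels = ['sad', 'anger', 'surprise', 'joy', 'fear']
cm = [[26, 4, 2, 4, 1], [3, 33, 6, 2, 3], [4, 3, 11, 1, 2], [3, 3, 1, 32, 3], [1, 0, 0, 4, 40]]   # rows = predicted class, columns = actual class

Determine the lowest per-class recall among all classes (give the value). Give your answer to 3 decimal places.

Per-class recall (TP/(TP+FN)):
  sad: TP=26, FN=3+4+3+1=11 → 26/37 = 0.7027
  anger: TP=33, FN=4+3+3+0=10 → 33/43 = 0.7674
  surprise: TP=11, FN=2+6+1+0=9 → 11/20 = 0.5500
  joy: TP=32, FN=4+2+1+4=11 → 32/43 = 0.7442
  fear: TP=40, FN=1+3+2+3=9 → 40/49 = 0.8163
Lowest is class 'surprise' with recall = 0.550.

0.550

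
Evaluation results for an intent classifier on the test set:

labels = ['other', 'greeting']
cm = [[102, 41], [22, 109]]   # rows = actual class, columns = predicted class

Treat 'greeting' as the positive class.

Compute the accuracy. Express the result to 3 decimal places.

Accuracy = (TP+TN)/N = (109+102)/274 = 0.770

0.770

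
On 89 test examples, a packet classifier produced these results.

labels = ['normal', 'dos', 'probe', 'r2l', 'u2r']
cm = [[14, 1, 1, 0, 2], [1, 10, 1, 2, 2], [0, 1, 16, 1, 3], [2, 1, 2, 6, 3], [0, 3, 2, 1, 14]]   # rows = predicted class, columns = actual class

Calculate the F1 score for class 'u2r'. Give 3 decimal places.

0.636

Take TP from the diagonal, FP from the rest of the 'u2r' prediction marginal, FN from the rest of the 'u2r' actual marginal.
F1 score = 2·TP/(2·TP+FP+FN).
u2r: TP=14, FP=0+3+2+1=6, FN=2+2+3+3=10 → 28/44 = 0.6364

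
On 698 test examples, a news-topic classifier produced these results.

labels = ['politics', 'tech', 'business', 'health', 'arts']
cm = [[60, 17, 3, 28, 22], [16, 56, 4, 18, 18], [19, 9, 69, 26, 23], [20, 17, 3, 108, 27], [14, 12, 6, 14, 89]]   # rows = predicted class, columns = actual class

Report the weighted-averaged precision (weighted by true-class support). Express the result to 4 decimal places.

Per-class precision (TP/(TP+FP)):
  politics: TP=60, FP=17+3+28+22=70 → 60/130 = 0.46154
  tech: TP=56, FP=16+4+18+18=56 → 56/112 = 0.50000
  business: TP=69, FP=19+9+26+23=77 → 69/146 = 0.47260
  health: TP=108, FP=20+17+3+27=67 → 108/175 = 0.61714
  arts: TP=89, FP=14+12+6+14=46 → 89/135 = 0.65926
Weighted-precision = Σ (supportᵢ/N)·precisionᵢ with N=698: (129/698)·0.46154 + (111/698)·0.50000 + (85/698)·0.47260 + (194/698)·0.61714 + (179/698)·0.65926 = 0.5630

0.5630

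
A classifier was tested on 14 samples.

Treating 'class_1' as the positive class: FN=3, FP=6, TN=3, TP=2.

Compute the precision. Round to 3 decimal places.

Precision = TP/(TP+FP) = 2/(2+6) = 2/8 = 0.250

0.250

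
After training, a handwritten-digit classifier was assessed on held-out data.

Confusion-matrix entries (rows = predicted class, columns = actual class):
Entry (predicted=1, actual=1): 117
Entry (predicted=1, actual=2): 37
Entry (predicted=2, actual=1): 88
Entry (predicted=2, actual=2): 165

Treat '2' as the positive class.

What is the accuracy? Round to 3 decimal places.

Accuracy = (TP+TN)/N = (165+117)/407 = 0.693

0.693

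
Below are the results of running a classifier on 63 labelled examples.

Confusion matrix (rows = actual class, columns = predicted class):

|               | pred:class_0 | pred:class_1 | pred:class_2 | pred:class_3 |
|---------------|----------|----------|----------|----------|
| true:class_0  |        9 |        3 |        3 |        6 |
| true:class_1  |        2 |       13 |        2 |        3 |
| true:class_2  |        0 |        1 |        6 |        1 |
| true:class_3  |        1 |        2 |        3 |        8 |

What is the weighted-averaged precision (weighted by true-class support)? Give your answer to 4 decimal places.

0.6204

Per-class precision (TP/(TP+FP)):
  class_0: TP=9, FP=2+0+1=3 → 9/12 = 0.75000
  class_1: TP=13, FP=3+1+2=6 → 13/19 = 0.68421
  class_2: TP=6, FP=3+2+3=8 → 6/14 = 0.42857
  class_3: TP=8, FP=6+3+1=10 → 8/18 = 0.44444
Weighted-precision = Σ (supportᵢ/N)·precisionᵢ with N=63: (21/63)·0.75000 + (20/63)·0.68421 + (8/63)·0.42857 + (14/63)·0.44444 = 0.6204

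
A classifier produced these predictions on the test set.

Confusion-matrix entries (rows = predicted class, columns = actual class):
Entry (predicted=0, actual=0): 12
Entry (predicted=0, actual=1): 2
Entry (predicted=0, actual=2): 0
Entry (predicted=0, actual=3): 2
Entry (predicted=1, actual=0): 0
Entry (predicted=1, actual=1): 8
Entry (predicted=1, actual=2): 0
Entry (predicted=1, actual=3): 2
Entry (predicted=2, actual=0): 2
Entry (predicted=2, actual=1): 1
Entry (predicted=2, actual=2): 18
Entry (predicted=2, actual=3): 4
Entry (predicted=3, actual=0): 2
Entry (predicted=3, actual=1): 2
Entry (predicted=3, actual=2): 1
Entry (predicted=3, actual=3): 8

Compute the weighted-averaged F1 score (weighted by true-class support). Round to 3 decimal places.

0.710

Per-class F1 score (2·TP/(2·TP+FP+FN)):
  0: TP=12, FP=2+0+2=4, FN=0+2+2=4 → 24/32 = 0.7500
  1: TP=8, FP=0+0+2=2, FN=2+1+2=5 → 16/23 = 0.6957
  2: TP=18, FP=2+1+4=7, FN=0+0+1=1 → 36/44 = 0.8182
  3: TP=8, FP=2+2+1=5, FN=2+2+4=8 → 16/29 = 0.5517
Weighted-F1 score = Σ (supportᵢ/N)·F1 scoreᵢ with N=64: (16/64)·0.7500 + (13/64)·0.6957 + (19/64)·0.8182 + (16/64)·0.5517 = 0.710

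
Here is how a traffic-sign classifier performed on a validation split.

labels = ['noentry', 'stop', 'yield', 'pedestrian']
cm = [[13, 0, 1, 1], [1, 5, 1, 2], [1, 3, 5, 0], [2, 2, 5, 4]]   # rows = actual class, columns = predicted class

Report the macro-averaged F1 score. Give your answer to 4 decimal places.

0.5538

Per-class F1 score (2·TP/(2·TP+FP+FN)):
  noentry: TP=13, FP=1+1+2=4, FN=0+1+1=2 → 26/32 = 0.81250
  stop: TP=5, FP=0+3+2=5, FN=1+1+2=4 → 10/19 = 0.52632
  yield: TP=5, FP=1+1+5=7, FN=1+3+0=4 → 10/21 = 0.47619
  pedestrian: TP=4, FP=1+2+0=3, FN=2+2+5=9 → 8/20 = 0.40000
Macro-F1 score = mean = (0.81250 + 0.52632 + 0.47619 + 0.40000) / 4 = 0.5538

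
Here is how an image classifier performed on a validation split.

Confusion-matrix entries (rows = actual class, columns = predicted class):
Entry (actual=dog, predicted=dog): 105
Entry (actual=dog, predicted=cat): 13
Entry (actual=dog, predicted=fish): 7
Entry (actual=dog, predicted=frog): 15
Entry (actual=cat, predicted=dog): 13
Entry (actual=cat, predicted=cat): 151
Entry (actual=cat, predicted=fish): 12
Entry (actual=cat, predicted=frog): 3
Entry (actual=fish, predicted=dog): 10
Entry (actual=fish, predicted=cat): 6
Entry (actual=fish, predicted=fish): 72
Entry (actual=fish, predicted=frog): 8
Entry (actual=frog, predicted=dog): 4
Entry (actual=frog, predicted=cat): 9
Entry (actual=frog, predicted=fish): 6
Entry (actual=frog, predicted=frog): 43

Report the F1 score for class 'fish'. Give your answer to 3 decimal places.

0.746

Take TP from the diagonal, FP from the rest of the 'fish' prediction marginal, FN from the rest of the 'fish' actual marginal.
F1 score = 2·TP/(2·TP+FP+FN).
fish: TP=72, FP=7+12+6=25, FN=10+6+8=24 → 144/193 = 0.7461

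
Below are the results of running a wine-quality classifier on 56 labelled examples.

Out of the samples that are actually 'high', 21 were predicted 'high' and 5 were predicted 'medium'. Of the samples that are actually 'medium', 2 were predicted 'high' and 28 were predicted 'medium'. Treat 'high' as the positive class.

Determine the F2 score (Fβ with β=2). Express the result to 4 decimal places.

0.8268

Fβ = (1+β²)·TP / ((1+β²)·TP + β²·FN + FP), with β²=4
= 5·21 / (5·21 + 4·5 + 2) = 0.8268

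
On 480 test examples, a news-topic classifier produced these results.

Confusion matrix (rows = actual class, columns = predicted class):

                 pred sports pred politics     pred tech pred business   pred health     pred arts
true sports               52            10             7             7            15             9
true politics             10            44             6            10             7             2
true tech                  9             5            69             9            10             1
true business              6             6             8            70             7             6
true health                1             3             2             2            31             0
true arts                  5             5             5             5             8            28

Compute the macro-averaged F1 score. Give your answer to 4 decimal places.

0.5993

Per-class F1 score (2·TP/(2·TP+FP+FN)):
  sports: TP=52, FP=10+9+6+1+5=31, FN=10+7+7+15+9=48 → 104/183 = 0.56831
  politics: TP=44, FP=10+5+6+3+5=29, FN=10+6+10+7+2=35 → 88/152 = 0.57895
  tech: TP=69, FP=7+6+8+2+5=28, FN=9+5+9+10+1=34 → 138/200 = 0.69000
  business: TP=70, FP=7+10+9+2+5=33, FN=6+6+8+7+6=33 → 140/206 = 0.67961
  health: TP=31, FP=15+7+10+7+8=47, FN=1+3+2+2+0=8 → 62/117 = 0.52991
  arts: TP=28, FP=9+2+1+6+0=18, FN=5+5+5+5+8=28 → 56/102 = 0.54902
Macro-F1 score = mean = (0.56831 + 0.57895 + 0.69000 + 0.67961 + 0.52991 + 0.54902) / 6 = 0.5993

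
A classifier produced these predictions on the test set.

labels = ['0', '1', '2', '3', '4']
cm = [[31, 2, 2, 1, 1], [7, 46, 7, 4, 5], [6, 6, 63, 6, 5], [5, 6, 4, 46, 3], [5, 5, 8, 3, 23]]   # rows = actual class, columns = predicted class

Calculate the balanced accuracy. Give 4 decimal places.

0.6957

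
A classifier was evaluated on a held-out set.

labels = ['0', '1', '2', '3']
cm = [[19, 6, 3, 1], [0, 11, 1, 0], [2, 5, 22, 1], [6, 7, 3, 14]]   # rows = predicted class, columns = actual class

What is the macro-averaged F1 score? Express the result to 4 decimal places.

0.6424

Per-class F1 score (2·TP/(2·TP+FP+FN)):
  0: TP=19, FP=6+3+1=10, FN=0+2+6=8 → 38/56 = 0.67857
  1: TP=11, FP=0+1+0=1, FN=6+5+7=18 → 22/41 = 0.53659
  2: TP=22, FP=2+5+1=8, FN=3+1+3=7 → 44/59 = 0.74576
  3: TP=14, FP=6+7+3=16, FN=1+0+1=2 → 28/46 = 0.60870
Macro-F1 score = mean = (0.67857 + 0.53659 + 0.74576 + 0.60870) / 4 = 0.6424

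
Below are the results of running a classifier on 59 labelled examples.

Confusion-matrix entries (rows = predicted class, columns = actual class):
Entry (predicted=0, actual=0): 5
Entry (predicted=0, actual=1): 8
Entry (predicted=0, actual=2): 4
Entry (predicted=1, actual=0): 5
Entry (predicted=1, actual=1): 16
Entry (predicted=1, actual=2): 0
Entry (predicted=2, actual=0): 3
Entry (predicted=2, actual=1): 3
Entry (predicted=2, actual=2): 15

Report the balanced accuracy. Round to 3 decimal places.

0.589

Balanced accuracy = mean of per-class recall.
  0: recall = 5/13 = 0.3846
  1: recall = 16/27 = 0.5926
  2: recall = 15/19 = 0.7895
Mean = (0.3846 + 0.5926 + 0.7895) / 3 = 0.589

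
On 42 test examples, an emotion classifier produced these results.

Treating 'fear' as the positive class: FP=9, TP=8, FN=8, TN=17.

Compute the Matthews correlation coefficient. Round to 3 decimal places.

0.152

MCC = (TP·TN − FP·FN) / √((TP+FP)(TP+FN)(TN+FP)(TN+FN))
Numerator = 8·17 − 9·8 = 64
Denominator = √(17·16·26·25) = √176800 = 420.4759
MCC = 64 / 420.4759 = 0.152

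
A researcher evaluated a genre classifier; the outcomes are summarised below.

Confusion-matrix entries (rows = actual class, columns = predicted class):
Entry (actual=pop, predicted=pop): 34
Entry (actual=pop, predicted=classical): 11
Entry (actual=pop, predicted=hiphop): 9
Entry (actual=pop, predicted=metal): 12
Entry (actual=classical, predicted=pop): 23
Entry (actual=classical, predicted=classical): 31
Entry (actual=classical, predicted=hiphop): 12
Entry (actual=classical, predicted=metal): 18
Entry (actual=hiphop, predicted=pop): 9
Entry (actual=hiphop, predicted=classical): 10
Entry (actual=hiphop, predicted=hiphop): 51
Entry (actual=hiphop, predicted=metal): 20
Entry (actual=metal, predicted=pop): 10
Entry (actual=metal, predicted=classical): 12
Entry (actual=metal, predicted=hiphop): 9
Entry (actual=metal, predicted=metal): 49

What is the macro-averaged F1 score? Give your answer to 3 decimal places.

Per-class F1 score (2·TP/(2·TP+FP+FN)):
  pop: TP=34, FP=23+9+10=42, FN=11+9+12=32 → 68/142 = 0.4789
  classical: TP=31, FP=11+10+12=33, FN=23+12+18=53 → 62/148 = 0.4189
  hiphop: TP=51, FP=9+12+9=30, FN=9+10+20=39 → 102/171 = 0.5965
  metal: TP=49, FP=12+18+20=50, FN=10+12+9=31 → 98/179 = 0.5475
Macro-F1 score = mean = (0.4789 + 0.4189 + 0.5965 + 0.5475) / 4 = 0.510

0.510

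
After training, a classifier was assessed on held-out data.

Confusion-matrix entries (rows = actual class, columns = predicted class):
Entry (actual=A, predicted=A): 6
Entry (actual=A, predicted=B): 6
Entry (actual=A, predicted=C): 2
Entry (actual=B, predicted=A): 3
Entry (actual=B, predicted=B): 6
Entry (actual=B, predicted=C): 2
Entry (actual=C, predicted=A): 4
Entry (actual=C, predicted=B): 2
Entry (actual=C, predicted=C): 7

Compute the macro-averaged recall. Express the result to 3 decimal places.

0.504

Per-class recall (TP/(TP+FN)):
  A: TP=6, FN=6+2=8 → 6/14 = 0.4286
  B: TP=6, FN=3+2=5 → 6/11 = 0.5455
  C: TP=7, FN=4+2=6 → 7/13 = 0.5385
Macro-recall = mean = (0.4286 + 0.5455 + 0.5385) / 3 = 0.504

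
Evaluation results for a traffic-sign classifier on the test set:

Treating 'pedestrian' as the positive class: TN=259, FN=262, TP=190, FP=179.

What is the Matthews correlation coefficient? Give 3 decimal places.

0.012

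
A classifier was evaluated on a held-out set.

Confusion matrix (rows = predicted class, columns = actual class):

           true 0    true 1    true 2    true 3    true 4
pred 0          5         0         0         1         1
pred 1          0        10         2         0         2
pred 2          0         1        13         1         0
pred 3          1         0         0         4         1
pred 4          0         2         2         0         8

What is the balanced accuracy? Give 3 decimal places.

Balanced accuracy = mean of per-class recall.
  0: recall = 5/6 = 0.8333
  1: recall = 10/13 = 0.7692
  2: recall = 13/17 = 0.7647
  3: recall = 4/6 = 0.6667
  4: recall = 8/12 = 0.6667
Mean = (0.8333 + 0.7692 + 0.7647 + 0.6667 + 0.6667) / 5 = 0.740

0.740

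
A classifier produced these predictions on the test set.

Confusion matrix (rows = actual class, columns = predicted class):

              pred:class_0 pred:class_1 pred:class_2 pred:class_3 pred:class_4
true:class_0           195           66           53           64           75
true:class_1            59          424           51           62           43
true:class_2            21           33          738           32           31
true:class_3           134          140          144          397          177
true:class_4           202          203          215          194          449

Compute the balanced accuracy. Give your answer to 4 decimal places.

Balanced accuracy = mean of per-class recall.
  class_0: recall = 195/453 = 0.43046
  class_1: recall = 424/639 = 0.66354
  class_2: recall = 738/855 = 0.86316
  class_3: recall = 397/992 = 0.40020
  class_4: recall = 449/1263 = 0.35550
Mean = (0.43046 + 0.66354 + 0.86316 + 0.40020 + 0.35550) / 5 = 0.5426

0.5426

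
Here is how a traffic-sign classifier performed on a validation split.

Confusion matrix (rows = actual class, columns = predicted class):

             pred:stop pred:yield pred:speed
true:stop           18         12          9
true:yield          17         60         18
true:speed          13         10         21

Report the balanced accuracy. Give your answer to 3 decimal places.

0.523

Balanced accuracy = mean of per-class recall.
  stop: recall = 18/39 = 0.4615
  yield: recall = 60/95 = 0.6316
  speed: recall = 21/44 = 0.4773
Mean = (0.4615 + 0.6316 + 0.4773) / 3 = 0.523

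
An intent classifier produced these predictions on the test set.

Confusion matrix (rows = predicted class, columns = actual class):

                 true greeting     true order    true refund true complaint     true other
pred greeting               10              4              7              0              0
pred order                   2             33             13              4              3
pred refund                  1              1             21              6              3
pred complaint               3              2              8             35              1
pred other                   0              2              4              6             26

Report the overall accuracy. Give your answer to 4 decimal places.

Accuracy = trace / total = (10+33+21+35+26=125) / 195 = 125/195 = 0.6410

0.6410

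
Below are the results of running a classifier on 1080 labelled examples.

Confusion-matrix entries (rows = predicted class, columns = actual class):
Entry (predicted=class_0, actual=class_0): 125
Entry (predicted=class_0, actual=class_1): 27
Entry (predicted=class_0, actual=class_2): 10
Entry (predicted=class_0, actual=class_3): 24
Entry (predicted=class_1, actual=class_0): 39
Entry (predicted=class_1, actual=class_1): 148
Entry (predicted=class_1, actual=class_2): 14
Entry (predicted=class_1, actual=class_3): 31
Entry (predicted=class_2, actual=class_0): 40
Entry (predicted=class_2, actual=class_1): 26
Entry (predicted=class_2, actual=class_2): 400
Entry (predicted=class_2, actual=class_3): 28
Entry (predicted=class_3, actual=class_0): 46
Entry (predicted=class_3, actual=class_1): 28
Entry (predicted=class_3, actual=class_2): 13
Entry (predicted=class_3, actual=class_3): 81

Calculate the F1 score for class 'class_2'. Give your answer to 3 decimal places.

0.859

Treat 'class_2' as positive and all other classes as negative.
F1 score = 2·TP/(2·TP+FP+FN).
class_2: TP=400, FP=40+26+28=94, FN=10+14+13=37 → 800/931 = 0.8593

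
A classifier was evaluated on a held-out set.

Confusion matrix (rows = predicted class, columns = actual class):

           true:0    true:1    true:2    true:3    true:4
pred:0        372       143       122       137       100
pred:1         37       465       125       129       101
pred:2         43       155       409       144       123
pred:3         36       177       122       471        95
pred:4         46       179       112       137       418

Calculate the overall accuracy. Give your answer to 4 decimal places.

Accuracy = trace / total = (372+465+409+471+418=2135) / 4398 = 2135/4398 = 0.4854

0.4854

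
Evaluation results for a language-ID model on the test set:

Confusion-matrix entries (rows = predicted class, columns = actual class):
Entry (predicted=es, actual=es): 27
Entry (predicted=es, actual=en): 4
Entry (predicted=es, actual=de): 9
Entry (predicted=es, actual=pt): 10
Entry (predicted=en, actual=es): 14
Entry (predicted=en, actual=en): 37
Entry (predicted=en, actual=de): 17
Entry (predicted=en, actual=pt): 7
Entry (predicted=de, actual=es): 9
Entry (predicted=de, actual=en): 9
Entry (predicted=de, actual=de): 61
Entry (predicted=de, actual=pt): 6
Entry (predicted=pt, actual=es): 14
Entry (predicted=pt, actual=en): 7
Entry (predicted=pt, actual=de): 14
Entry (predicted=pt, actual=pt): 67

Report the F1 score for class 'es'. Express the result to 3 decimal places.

One-vs-rest for 'es': TP = diagonal; FP = other classes predicted 'es'; FN = 'es' predicted as other.
F1 score = 2·TP/(2·TP+FP+FN).
es: TP=27, FP=4+9+10=23, FN=14+9+14=37 → 54/114 = 0.4737

0.474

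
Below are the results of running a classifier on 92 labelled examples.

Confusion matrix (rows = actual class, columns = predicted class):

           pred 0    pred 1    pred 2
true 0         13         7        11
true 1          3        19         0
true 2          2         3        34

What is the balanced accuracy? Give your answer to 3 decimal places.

0.718

Balanced accuracy = mean of per-class recall.
  0: recall = 13/31 = 0.4194
  1: recall = 19/22 = 0.8636
  2: recall = 34/39 = 0.8718
Mean = (0.4194 + 0.8636 + 0.8718) / 3 = 0.718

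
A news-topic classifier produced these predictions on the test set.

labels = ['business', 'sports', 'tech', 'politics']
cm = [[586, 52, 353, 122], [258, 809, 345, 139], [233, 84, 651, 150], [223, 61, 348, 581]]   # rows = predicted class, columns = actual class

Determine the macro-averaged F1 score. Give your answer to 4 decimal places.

0.5270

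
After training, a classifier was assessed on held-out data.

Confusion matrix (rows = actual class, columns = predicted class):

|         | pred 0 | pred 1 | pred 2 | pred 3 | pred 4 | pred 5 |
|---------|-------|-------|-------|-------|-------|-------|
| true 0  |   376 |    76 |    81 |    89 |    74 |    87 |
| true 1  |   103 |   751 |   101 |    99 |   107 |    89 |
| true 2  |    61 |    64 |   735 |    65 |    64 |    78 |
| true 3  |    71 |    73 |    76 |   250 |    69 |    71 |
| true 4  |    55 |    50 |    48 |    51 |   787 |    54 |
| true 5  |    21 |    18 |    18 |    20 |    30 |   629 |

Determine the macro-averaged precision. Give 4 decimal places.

0.6207

Per-class precision (TP/(TP+FP)):
  0: TP=376, FP=103+61+71+55+21=311 → 376/687 = 0.54731
  1: TP=751, FP=76+64+73+50+18=281 → 751/1032 = 0.72771
  2: TP=735, FP=81+101+76+48+18=324 → 735/1059 = 0.69405
  3: TP=250, FP=89+99+65+51+20=324 → 250/574 = 0.43554
  4: TP=787, FP=74+107+64+69+30=344 → 787/1131 = 0.69584
  5: TP=629, FP=87+89+78+71+54=379 → 629/1008 = 0.62401
Macro-precision = mean = (0.54731 + 0.72771 + 0.69405 + 0.43554 + 0.69584 + 0.62401) / 6 = 0.6207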